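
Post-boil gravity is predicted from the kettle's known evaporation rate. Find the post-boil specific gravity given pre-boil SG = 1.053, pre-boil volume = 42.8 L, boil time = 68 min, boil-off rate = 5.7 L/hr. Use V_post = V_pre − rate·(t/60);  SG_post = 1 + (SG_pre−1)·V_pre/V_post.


V_post = 42.8 − 5.7·(68/60) = 36.3400
SG_post = 1 + (1.053 − 1)·42.8/36.3400

1.0624


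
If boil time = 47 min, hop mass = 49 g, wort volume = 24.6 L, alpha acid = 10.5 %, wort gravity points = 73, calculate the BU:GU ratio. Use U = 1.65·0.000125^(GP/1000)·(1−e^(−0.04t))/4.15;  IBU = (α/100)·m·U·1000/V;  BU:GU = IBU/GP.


U = 1.65·0.000125^(73/1000)·(1−e^(−0.04·47))/4.15 = 0.1748
IBU = (10.5/100)·49·0.1748·1000/24.6 = 36.5640
BU:GU = 36.5640/73

0.5009


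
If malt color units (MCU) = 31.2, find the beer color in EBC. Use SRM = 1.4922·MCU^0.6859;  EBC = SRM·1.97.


SRM = 1.4922·31.2^0.6859 = 15.8004
EBC = 15.8004·1.97

31.1268 EBC


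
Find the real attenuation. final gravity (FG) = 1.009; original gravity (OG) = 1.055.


AA = (OG−FG)/(OG−1)·100;  RA = AA·0.8192
AA = (1.055 − 1.009)/(1.055 − 1)·100 = 83.6364
RA = 83.6364·0.8192

68.5149 %


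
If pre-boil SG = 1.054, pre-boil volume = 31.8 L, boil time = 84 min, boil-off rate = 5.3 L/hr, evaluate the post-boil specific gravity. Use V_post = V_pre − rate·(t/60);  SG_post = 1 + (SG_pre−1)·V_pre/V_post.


V_post = 31.8 − 5.3·(84/60) = 24.3800
SG_post = 1 + (1.054 − 1)·31.8/24.3800

1.0704


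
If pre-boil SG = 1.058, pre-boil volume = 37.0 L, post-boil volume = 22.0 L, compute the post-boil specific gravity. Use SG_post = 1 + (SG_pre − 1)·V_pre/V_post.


pts_pre = (1.058 − 1)·1000 = 58.0000
pts_post = 58.0000·37.0/22.0 = 97.5455
SG_post = 1 + 97.5455/1000

1.0975


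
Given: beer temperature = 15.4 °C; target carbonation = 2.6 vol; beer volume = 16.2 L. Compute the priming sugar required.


residual = 14.695·(0.01821 + 0.09011·e^(−0.04·T));  sugar = (target − residual)·4.0·V
residual = 14.695·(0.01821 + 0.09011·e^(−0.04·15.4)) = 0.9828
sugar = (2.6 − 0.9828)·4.0·16.2

104.7959 g


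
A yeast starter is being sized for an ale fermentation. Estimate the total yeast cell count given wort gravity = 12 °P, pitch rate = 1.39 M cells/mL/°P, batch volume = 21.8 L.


cells (billions) = rate · V_L · °P
cells = 1.39 · 21.8 · 12

363.6240 billion cells


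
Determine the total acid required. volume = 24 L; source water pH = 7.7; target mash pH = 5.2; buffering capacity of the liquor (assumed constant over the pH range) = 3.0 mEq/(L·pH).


acid = buffering capacity · (pH_source − pH_target) · V
acid = 3.0 · (7.7 − 5.2) · 24

180.0000 mEq


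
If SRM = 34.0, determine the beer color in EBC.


EBC = SRM · 1.97
EBC = 34.0 · 1.97

66.9800 EBC


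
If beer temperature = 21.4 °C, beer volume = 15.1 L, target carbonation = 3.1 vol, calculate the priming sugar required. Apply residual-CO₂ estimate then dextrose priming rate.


residual = 14.695·(0.01821 + 0.09011·e^(−0.04·T));  sugar = (target − residual)·4.0·V
residual = 14.695·(0.01821 + 0.09011·e^(−0.04·21.4)) = 0.8302
sugar = (3.1 − 0.8302)·4.0·15.1

137.0972 g


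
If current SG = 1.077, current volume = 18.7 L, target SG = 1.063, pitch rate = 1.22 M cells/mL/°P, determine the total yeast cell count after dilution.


V_w = V·((SG_c−1)/(SG_t−1)−1);  °P = 259 − 259/SG_t;  cells = rate·(V+V_w)·°P
V_w = 18.7·((1.077−1)/(1.063−1)−1) = 4.1556
V_final = 18.7 + 4.1556 = 22.8556
°P = 259 − 259/1.063 = 15.3500
cells = 1.22·22.8556·15.3500

428.0147 billion cells


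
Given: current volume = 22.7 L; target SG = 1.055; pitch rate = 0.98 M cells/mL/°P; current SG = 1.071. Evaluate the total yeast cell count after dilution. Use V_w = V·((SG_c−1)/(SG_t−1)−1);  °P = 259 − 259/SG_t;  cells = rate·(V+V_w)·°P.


V_w = 22.7·((1.071−1)/(1.055−1)−1) = 6.6036
V_final = 22.7 + 6.6036 = 29.3036
°P = 259 − 259/1.055 = 13.5024
cells = 0.98·29.3036·13.5024

387.7552 billion cells


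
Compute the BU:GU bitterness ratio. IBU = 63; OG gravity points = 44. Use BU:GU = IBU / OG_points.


BU:GU = 63 / 44

1.4318


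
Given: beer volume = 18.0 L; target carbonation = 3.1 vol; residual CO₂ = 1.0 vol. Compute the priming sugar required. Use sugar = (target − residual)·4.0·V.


sugar = (3.1 − 1.0)·4.0·18.0

151.2000 g


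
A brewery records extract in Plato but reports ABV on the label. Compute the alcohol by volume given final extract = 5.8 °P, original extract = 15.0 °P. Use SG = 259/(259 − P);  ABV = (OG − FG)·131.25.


OG = 259/(259 − 15.0) = 1.0615
FG = 259/(259 − 5.8) = 1.0229
ABV = (1.0615 − 1.0229)·131.25

5.0621 % ABV


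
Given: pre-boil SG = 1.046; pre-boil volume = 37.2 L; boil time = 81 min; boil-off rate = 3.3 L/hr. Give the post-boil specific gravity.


V_post = V_pre − rate·(t/60);  SG_post = 1 + (SG_pre−1)·V_pre/V_post
V_post = 37.2 − 3.3·(81/60) = 32.7450
SG_post = 1 + (1.046 − 1)·37.2/32.7450

1.0523


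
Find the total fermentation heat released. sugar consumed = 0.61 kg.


Q = m_sugar · 590 kJ/kg
Q = 0.61 · 590

359.9000 kJ


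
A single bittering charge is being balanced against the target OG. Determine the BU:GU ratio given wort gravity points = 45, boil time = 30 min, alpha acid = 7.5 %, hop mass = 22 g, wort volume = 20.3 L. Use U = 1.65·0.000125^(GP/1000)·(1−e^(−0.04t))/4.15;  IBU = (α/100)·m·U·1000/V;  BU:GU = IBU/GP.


U = 1.65·0.000125^(45/1000)·(1−e^(−0.04·30))/4.15 = 0.1854
IBU = (7.5/100)·22·0.1854·1000/20.3 = 15.0710
BU:GU = 15.0710/45

0.3349


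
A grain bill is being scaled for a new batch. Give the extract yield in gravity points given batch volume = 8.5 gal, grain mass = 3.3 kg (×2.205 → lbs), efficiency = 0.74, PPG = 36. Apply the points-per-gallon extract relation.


points = lbs × PPG × eff / vol
lbs = 3.3 × 2.205 = 7.2765
points = 7.2765 × 36 × 0.74 / 8.5

22.8054 points


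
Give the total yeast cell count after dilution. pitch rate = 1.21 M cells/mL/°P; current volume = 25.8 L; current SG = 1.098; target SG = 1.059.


V_w = V·((SG_c−1)/(SG_t−1)−1);  °P = 259 − 259/SG_t;  cells = rate·(V+V_w)·°P
V_w = 25.8·((1.098−1)/(1.059−1)−1) = 17.0542
V_final = 25.8 + 17.0542 = 42.8542
°P = 259 − 259/1.059 = 14.4297
cells = 1.21·42.8542·14.4297

748.2297 billion cells


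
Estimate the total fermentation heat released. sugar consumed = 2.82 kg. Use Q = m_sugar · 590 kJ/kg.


Q = 2.82 · 590

1663.8000 kJ


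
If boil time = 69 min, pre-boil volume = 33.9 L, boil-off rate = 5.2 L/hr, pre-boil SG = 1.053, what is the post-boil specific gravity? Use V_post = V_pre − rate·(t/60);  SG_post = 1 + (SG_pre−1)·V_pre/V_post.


V_post = 33.9 − 5.2·(69/60) = 27.9200
SG_post = 1 + (1.053 − 1)·33.9/27.9200

1.0644


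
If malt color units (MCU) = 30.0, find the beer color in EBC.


SRM = 1.4922·MCU^0.6859;  EBC = SRM·1.97
SRM = 1.4922·30.0^0.6859 = 15.3810
EBC = 15.3810·1.97

30.3006 EBC


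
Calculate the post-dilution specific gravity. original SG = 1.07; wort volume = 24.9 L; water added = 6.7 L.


SG_new = 1 + (SG_old − 1)·V_old/(V_old + V_water)
pts = (1.07 − 1)·1000·24.9/(24.9 + 6.7) = 55.1582
SG_new = 1 + 55.1582/1000

1.0552


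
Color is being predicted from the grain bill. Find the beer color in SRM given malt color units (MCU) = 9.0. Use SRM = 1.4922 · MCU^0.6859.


SRM = 1.4922 · 9.0^0.6859

6.7351 SRM


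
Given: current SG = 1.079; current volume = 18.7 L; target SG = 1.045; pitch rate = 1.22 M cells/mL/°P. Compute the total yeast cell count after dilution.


V_w = V·((SG_c−1)/(SG_t−1)−1);  °P = 259 − 259/SG_t;  cells = rate·(V+V_w)·°P
V_w = 18.7·((1.079−1)/(1.045−1)−1) = 14.1289
V_final = 18.7 + 14.1289 = 32.8289
°P = 259 − 259/1.045 = 11.1531
cells = 1.22·32.8289·11.1531

446.6959 billion cells


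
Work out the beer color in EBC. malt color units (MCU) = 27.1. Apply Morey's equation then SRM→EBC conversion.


SRM = 1.4922·MCU^0.6859;  EBC = SRM·1.97
SRM = 1.4922·27.1^0.6859 = 14.3450
EBC = 14.3450·1.97

28.2597 EBC


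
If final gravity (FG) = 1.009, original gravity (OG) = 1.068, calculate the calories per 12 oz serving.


ABW = (OG−FG)·131.25·0.79/FG;  °P = 259 − 259/SG (for OG→OE and FG→AE);  RE = 0.1808·OE + 0.8192·AE;  Cal = (6.9·ABW + 4·(RE−0.1))·FG·3.55
ABW = (1.068 − 1.009)·131.25·0.79/1.009 = 6.0630
OE = 259 − 259/1.068 = 16.4906 °P
AE = 259 − 259/1.009 = 2.3102 °P
RE = 0.1808·16.4906 + 0.8192·2.3102 = 4.8740 °P
Cal = (6.9·6.0630 + 4·(4.8740−0.1))·1.009·3.55

218.2510 kcal


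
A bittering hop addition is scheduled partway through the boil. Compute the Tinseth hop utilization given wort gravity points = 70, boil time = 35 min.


U = 1.65·0.000125^(GP/1000) · (1 − e^(−0.04·t))/4.15
bigness = 1.65·0.000125^(70/1000) = 0.8796
boil_factor = (1 − e^(−0.04·35))/4.15 = 0.1815
U = 0.8796 · 0.1815

0.1597


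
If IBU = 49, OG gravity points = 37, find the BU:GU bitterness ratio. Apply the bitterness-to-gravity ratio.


BU:GU = IBU / OG_points
BU:GU = 49 / 37

1.3243


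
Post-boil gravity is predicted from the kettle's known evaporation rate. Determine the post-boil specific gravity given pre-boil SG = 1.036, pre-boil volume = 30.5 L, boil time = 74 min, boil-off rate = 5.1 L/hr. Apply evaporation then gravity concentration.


V_post = V_pre − rate·(t/60);  SG_post = 1 + (SG_pre−1)·V_pre/V_post
V_post = 30.5 − 5.1·(74/60) = 24.2100
SG_post = 1 + (1.036 − 1)·30.5/24.2100

1.0454


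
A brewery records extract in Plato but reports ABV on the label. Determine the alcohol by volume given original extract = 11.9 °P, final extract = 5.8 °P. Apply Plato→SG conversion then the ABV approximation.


SG = 259/(259 − P);  ABV = (OG − FG)·131.25
OG = 259/(259 − 11.9) = 1.0482
FG = 259/(259 − 5.8) = 1.0229
ABV = (1.0482 − 1.0229)·131.25

3.3143 % ABV


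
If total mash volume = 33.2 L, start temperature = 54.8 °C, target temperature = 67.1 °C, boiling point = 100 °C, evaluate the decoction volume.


V_dec = V_total·(T_target − T_start)/(T_boil − T_start)
V_dec = 33.2·(67.1 − 54.8)/(100 − 54.8)

9.0345 L


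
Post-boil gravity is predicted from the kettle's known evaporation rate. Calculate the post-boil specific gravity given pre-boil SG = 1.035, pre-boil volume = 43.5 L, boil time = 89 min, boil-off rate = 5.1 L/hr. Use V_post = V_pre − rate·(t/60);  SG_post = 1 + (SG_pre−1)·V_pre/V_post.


V_post = 43.5 − 5.1·(89/60) = 35.9350
SG_post = 1 + (1.035 − 1)·43.5/35.9350

1.0424


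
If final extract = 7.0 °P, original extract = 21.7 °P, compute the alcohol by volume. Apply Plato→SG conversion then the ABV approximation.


SG = 259/(259 − P);  ABV = (OG − FG)·131.25
OG = 259/(259 − 21.7) = 1.0914
FG = 259/(259 − 7.0) = 1.0278
ABV = (1.0914 − 1.0278)·131.25

8.3564 % ABV


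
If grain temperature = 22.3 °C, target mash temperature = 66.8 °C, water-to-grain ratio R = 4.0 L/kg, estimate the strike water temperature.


T_strike = (0.41/R)·(T_mash − T_grain) + T_mash
T_strike = (0.41/4.0)·(66.8 − 22.3) + 66.8

71.3612 °C


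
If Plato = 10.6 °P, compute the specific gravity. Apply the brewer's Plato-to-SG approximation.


SG = 259/(259 − P)
SG = 259/(259 − 10.6)

1.0427


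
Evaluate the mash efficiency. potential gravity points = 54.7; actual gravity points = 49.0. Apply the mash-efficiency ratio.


efficiency = actual / potential × 100
efficiency = 49.0 / 54.7 × 100

89.5795 %


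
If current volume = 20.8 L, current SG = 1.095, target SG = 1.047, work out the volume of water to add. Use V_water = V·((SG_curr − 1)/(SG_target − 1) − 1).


V_water = 20.8·((1.095 − 1)/(1.047 − 1) − 1)

21.2426 L


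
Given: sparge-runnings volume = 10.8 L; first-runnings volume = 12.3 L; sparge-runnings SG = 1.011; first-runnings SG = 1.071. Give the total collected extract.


total = Σ (SG_i − 1)·1000·V_i
first = (1.071 − 1)·1000·12.3 = 873.3000
sparge = (1.011 − 1)·1000·10.8 = 118.8000
total = 873.3000 + 118.8000

992.1000 gravity·L


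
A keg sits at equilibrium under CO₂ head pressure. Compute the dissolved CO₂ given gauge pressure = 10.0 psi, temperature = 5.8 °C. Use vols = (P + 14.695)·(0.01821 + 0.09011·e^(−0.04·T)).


vols = (10.0 + 14.695)·(0.01821 + 0.09011·e^(−0.04·5.8))

2.2142 volumes


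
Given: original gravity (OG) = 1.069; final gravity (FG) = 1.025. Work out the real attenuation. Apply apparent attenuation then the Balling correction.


AA = (OG−FG)/(OG−1)·100;  RA = AA·0.8192
AA = (1.069 − 1.025)/(1.069 − 1)·100 = 63.7681
RA = 63.7681·0.8192

52.2388 %


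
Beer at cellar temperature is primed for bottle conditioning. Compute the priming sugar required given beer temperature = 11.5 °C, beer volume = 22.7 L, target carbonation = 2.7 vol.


residual = 14.695·(0.01821 + 0.09011·e^(−0.04·T));  sugar = (target − residual)·4.0·V
residual = 14.695·(0.01821 + 0.09011·e^(−0.04·11.5)) = 1.1035
sugar = (2.7 − 1.1035)·4.0·22.7

144.9603 g


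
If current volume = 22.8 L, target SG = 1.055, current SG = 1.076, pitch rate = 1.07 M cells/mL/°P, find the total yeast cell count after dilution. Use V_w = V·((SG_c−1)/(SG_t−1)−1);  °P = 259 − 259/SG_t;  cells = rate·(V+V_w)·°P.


V_w = 22.8·((1.076−1)/(1.055−1)−1) = 8.7055
V_final = 22.8 + 8.7055 = 31.5055
°P = 259 − 259/1.055 = 13.5024
cells = 1.07·31.5055·13.5024

455.1762 billion cells


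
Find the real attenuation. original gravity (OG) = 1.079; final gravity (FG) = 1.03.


AA = (OG−FG)/(OG−1)·100;  RA = AA·0.8192
AA = (1.079 − 1.03)/(1.079 − 1)·100 = 62.0253
RA = 62.0253·0.8192

50.8111 %


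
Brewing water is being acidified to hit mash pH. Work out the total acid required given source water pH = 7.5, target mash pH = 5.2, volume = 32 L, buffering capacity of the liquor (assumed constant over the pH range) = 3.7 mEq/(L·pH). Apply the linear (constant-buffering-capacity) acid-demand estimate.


acid = buffering capacity · (pH_source − pH_target) · V
acid = 3.7 · (7.5 − 5.2) · 32

272.3200 mEq


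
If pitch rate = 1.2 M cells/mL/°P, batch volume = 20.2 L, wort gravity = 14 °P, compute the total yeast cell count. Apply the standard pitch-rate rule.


cells (billions) = rate · V_L · °P
cells = 1.2 · 20.2 · 14

339.3600 billion cells


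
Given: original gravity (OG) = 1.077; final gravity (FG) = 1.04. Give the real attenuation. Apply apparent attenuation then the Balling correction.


AA = (OG−FG)/(OG−1)·100;  RA = AA·0.8192
AA = (1.077 − 1.04)/(1.077 − 1)·100 = 48.0519
RA = 48.0519·0.8192

39.3642 %


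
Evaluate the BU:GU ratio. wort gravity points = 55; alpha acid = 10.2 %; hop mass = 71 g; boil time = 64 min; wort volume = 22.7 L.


U = 1.65·0.000125^(GP/1000)·(1−e^(−0.04t))/4.15;  IBU = (α/100)·m·U·1000/V;  BU:GU = IBU/GP
U = 1.65·0.000125^(55/1000)·(1−e^(−0.04·64))/4.15 = 0.2238
IBU = (10.2/100)·71·0.2238·1000/22.7 = 71.3932
BU:GU = 71.3932/55

1.2981


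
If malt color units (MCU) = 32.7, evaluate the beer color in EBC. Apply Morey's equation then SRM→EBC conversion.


SRM = 1.4922·MCU^0.6859;  EBC = SRM·1.97
SRM = 1.4922·32.7^0.6859 = 16.3176
EBC = 16.3176·1.97

32.1456 EBC


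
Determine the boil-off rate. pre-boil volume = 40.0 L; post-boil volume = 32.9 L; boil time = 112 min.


rate = (V_pre − V_post) / (t_min/60)
rate = (40.0 − 32.9) / (112/60)

3.8036 L/hr


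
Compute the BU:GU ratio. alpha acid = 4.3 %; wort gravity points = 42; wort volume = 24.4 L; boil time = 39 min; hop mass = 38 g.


U = 1.65·0.000125^(GP/1000)·(1−e^(−0.04t))/4.15;  IBU = (α/100)·m·U·1000/V;  BU:GU = IBU/GP
U = 1.65·0.000125^(42/1000)·(1−e^(−0.04·39))/4.15 = 0.2153
IBU = (4.3/100)·38·0.2153·1000/24.4 = 14.4185
BU:GU = 14.4185/42

0.3433


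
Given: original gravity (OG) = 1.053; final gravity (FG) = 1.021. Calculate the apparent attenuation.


AA = (OG − FG)/(OG − 1) · 100
AA = (1.053 − 1.021)/(1.053 − 1) · 100

60.3774 %


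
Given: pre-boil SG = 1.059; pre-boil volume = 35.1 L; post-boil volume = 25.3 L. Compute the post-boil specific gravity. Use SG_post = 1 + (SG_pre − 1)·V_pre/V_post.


pts_pre = (1.059 − 1)·1000 = 59.0000
pts_post = 59.0000·35.1/25.3 = 81.8538
SG_post = 1 + 81.8538/1000

1.0819


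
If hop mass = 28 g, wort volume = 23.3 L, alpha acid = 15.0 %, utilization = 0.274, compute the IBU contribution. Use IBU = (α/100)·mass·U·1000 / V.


IBU = (15.0/100)·28·0.274·1000 / 23.3

49.3906 IBU


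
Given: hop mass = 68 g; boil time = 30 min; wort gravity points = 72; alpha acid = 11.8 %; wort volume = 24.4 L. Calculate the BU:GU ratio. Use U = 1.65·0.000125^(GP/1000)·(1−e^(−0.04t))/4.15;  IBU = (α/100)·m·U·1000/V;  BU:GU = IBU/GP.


U = 1.65·0.000125^(72/1000)·(1−e^(−0.04·30))/4.15 = 0.1455
IBU = (11.8/100)·68·0.1455·1000/24.4 = 47.8378
BU:GU = 47.8378/72

0.6644


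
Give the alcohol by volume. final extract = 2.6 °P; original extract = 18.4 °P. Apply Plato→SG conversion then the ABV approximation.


SG = 259/(259 − P);  ABV = (OG − FG)·131.25
OG = 259/(259 − 18.4) = 1.0765
FG = 259/(259 − 2.6) = 1.0101
ABV = (1.0765 − 1.0101)·131.25

8.7065 % ABV


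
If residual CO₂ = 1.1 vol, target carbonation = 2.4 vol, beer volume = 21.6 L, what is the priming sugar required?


sugar = (target − residual)·4.0·V
sugar = (2.4 − 1.1)·4.0·21.6

112.3200 g


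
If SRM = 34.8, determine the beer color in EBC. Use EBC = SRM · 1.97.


EBC = 34.8 · 1.97

68.5560 EBC


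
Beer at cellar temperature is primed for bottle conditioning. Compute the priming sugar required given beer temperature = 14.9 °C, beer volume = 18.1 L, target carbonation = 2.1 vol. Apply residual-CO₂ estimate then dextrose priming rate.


residual = 14.695·(0.01821 + 0.09011·e^(−0.04·T));  sugar = (target − residual)·4.0·V
residual = 14.695·(0.01821 + 0.09011·e^(−0.04·14.9)) = 0.9972
sugar = (2.1 − 0.9972)·4.0·18.1

79.8408 g


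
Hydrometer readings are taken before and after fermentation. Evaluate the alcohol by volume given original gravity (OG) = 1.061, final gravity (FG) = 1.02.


ABV = (OG − FG) · 131.25
ABV = (1.061 − 1.02) · 131.25

5.3812 % ABV


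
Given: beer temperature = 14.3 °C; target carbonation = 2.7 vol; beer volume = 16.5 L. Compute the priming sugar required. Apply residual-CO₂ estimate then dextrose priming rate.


residual = 14.695·(0.01821 + 0.09011·e^(−0.04·T));  sugar = (target − residual)·4.0·V
residual = 14.695·(0.01821 + 0.09011·e^(−0.04·14.3)) = 1.0149
sugar = (2.7 − 1.0149)·4.0·16.5

111.2133 g


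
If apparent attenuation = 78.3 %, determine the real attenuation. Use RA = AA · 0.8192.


RA = 78.3 · 0.8192

64.1434 %


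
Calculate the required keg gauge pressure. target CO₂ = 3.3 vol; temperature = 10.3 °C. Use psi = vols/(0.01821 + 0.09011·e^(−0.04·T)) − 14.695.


psi = 3.3/(0.01821 + 0.09011·e^(−0.04·10.3)) − 14.695

27.6713 psi


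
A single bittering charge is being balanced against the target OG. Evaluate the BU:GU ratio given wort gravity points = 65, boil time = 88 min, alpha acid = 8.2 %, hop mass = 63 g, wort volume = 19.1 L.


U = 1.65·0.000125^(GP/1000)·(1−e^(−0.04t))/4.15;  IBU = (α/100)·m·U·1000/V;  BU:GU = IBU/GP
U = 1.65·0.000125^(65/1000)·(1−e^(−0.04·88))/4.15 = 0.2151
IBU = (8.2/100)·63·0.2151·1000/19.1 = 58.1845
BU:GU = 58.1845/65

0.8951


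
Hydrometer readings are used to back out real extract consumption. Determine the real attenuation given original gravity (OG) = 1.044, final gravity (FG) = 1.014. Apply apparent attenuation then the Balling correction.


AA = (OG−FG)/(OG−1)·100;  RA = AA·0.8192
AA = (1.044 − 1.014)/(1.044 − 1)·100 = 68.1818
RA = 68.1818·0.8192

55.8545 %


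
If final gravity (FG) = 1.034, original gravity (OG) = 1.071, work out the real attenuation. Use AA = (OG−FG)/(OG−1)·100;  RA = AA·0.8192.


AA = (1.071 − 1.034)/(1.071 − 1)·100 = 52.1127
RA = 52.1127·0.8192

42.6907 %


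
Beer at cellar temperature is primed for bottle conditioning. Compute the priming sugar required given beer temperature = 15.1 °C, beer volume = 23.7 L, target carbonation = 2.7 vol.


residual = 14.695·(0.01821 + 0.09011·e^(−0.04·T));  sugar = (target − residual)·4.0·V
residual = 14.695·(0.01821 + 0.09011·e^(−0.04·15.1)) = 0.9914
sugar = (2.7 − 0.9914)·4.0·23.7

161.9741 g


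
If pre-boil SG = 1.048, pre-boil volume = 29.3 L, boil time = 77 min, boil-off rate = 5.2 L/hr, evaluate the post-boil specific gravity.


V_post = V_pre − rate·(t/60);  SG_post = 1 + (SG_pre−1)·V_pre/V_post
V_post = 29.3 − 5.2·(77/60) = 22.6267
SG_post = 1 + (1.048 − 1)·29.3/22.6267

1.0622


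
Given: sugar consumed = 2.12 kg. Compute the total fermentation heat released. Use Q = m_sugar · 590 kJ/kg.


Q = 2.12 · 590

1250.8000 kJ


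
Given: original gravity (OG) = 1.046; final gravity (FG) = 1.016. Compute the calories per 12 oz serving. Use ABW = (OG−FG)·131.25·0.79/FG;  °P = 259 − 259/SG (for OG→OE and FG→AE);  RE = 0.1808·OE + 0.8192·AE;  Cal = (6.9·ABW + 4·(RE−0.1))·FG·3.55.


ABW = (1.046 − 1.016)·131.25·0.79/1.016 = 3.0616
OE = 259 − 259/1.046 = 11.3901 °P
AE = 259 − 259/1.016 = 4.0787 °P
RE = 0.1808·11.3901 + 0.8192·4.0787 = 5.4006 °P
Cal = (6.9·3.0616 + 4·(5.4006−0.1))·1.016·3.55

152.6680 kcal


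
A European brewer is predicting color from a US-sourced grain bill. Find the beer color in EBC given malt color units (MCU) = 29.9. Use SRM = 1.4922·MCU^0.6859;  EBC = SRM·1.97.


SRM = 1.4922·29.9^0.6859 = 15.3458
EBC = 15.3458·1.97

30.2313 EBC


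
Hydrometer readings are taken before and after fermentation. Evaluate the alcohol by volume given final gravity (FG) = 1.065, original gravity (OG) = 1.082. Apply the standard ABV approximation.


ABV = (OG − FG) · 131.25
ABV = (1.082 − 1.065) · 131.25

2.2313 % ABV


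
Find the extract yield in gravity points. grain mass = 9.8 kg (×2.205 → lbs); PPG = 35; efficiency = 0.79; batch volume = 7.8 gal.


points = lbs × PPG × eff / vol
lbs = 9.8 × 2.205 = 21.6090
points = 21.6090 × 35 × 0.79 / 7.8

76.6011 points


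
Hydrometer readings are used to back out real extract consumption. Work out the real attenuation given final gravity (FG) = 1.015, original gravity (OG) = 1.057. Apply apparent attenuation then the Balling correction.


AA = (OG−FG)/(OG−1)·100;  RA = AA·0.8192
AA = (1.057 − 1.015)/(1.057 − 1)·100 = 73.6842
RA = 73.6842·0.8192

60.3621 %


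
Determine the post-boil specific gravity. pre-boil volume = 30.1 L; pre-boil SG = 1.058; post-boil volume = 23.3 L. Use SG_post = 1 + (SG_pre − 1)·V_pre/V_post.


pts_pre = (1.058 − 1)·1000 = 58.0000
pts_post = 58.0000·30.1/23.3 = 74.9270
SG_post = 1 + 74.9270/1000

1.0749


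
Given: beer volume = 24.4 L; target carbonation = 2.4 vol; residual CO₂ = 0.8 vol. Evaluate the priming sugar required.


sugar = (target − residual)·4.0·V
sugar = (2.4 − 0.8)·4.0·24.4

156.1600 g


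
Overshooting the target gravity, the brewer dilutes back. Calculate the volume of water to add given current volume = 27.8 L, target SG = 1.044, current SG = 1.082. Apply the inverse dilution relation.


V_water = V·((SG_curr − 1)/(SG_target − 1) − 1)
V_water = 27.8·((1.082 − 1)/(1.044 − 1) − 1)

24.0091 L


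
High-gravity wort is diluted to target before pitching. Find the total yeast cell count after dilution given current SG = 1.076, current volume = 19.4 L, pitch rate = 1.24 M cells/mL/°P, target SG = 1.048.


V_w = V·((SG_c−1)/(SG_t−1)−1);  °P = 259 − 259/SG_t;  cells = rate·(V+V_w)·°P
V_w = 19.4·((1.076−1)/(1.048−1)−1) = 11.3167
V_final = 19.4 + 11.3167 = 30.7167
°P = 259 − 259/1.048 = 11.8626
cells = 1.24·30.7167·11.8626

451.8304 billion cells


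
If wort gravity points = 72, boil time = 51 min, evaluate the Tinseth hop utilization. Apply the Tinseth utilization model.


U = 1.65·0.000125^(GP/1000) · (1 − e^(−0.04·t))/4.15
bigness = 1.65·0.000125^(72/1000) = 0.8639
boil_factor = (1 − e^(−0.04·51))/4.15 = 0.2096
U = 0.8639 · 0.2096

0.1811


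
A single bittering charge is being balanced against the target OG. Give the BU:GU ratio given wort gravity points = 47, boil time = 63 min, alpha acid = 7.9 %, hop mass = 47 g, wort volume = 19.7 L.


U = 1.65·0.000125^(GP/1000)·(1−e^(−0.04t))/4.15;  IBU = (α/100)·m·U·1000/V;  BU:GU = IBU/GP
U = 1.65·0.000125^(47/1000)·(1−e^(−0.04·63))/4.15 = 0.2396
IBU = (7.9/100)·47·0.2396·1000/19.7 = 45.1669
BU:GU = 45.1669/47

0.9610


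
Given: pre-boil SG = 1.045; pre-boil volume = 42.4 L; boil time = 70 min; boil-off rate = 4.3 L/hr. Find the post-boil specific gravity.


V_post = V_pre − rate·(t/60);  SG_post = 1 + (SG_pre−1)·V_pre/V_post
V_post = 42.4 − 4.3·(70/60) = 37.3833
SG_post = 1 + (1.045 − 1)·42.4/37.3833

1.0510


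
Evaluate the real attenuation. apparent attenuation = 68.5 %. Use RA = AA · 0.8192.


RA = 68.5 · 0.8192

56.1152 %


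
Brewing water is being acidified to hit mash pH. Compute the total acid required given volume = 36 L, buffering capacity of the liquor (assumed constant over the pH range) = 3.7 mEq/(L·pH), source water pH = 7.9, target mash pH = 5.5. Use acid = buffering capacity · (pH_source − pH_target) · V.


acid = 3.7 · (7.9 − 5.5) · 36

319.6800 mEq


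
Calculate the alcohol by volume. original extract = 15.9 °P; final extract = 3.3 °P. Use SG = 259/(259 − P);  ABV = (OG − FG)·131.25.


OG = 259/(259 − 15.9) = 1.0654
FG = 259/(259 − 3.3) = 1.0129
ABV = (1.0654 − 1.0129)·131.25

6.8906 % ABV


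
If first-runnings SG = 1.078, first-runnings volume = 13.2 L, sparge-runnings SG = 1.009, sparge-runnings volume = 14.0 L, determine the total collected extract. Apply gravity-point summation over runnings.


total = Σ (SG_i − 1)·1000·V_i
first = (1.078 − 1)·1000·13.2 = 1029.6000
sparge = (1.009 − 1)·1000·14.0 = 126.0000
total = 1029.6000 + 126.0000

1155.6000 gravity·L


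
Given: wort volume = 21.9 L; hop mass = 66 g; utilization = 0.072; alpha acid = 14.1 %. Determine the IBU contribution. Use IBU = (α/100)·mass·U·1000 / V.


IBU = (14.1/100)·66·0.072·1000 / 21.9

30.5951 IBU


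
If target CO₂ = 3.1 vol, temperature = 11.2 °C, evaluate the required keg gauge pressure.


psi = vols/(0.01821 + 0.09011·e^(−0.04·T)) − 14.695
psi = 3.1/(0.01821 + 0.09011·e^(−0.04·11.2)) − 14.695

26.2120 psi


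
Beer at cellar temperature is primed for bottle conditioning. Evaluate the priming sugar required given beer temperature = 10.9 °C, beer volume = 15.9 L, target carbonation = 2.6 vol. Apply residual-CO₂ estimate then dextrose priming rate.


residual = 14.695·(0.01821 + 0.09011·e^(−0.04·T));  sugar = (target − residual)·4.0·V
residual = 14.695·(0.01821 + 0.09011·e^(−0.04·10.9)) = 1.1238
sugar = (2.6 − 1.1238)·4.0·15.9

93.8847 g


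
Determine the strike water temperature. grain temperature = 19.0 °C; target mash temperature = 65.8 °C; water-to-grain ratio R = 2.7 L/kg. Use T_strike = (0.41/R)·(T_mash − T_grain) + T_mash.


T_strike = (0.41/2.7)·(65.8 − 19.0) + 65.8

72.9067 °C


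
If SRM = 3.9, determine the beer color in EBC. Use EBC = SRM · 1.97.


EBC = 3.9 · 1.97

7.6830 EBC


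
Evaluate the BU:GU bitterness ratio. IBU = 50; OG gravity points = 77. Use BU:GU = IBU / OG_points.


BU:GU = 50 / 77

0.6494


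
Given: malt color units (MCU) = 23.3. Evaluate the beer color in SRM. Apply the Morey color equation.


SRM = 1.4922 · MCU^0.6859
SRM = 1.4922 · 23.3^0.6859

12.9329 SRM


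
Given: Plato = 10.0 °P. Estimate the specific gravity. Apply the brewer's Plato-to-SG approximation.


SG = 259/(259 − P)
SG = 259/(259 − 10.0)

1.0402


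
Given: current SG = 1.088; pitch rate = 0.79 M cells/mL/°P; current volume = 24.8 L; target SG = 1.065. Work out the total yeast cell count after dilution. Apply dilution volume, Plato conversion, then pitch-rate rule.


V_w = V·((SG_c−1)/(SG_t−1)−1);  °P = 259 − 259/SG_t;  cells = rate·(V+V_w)·°P
V_w = 24.8·((1.088−1)/(1.065−1)−1) = 8.7754
V_final = 24.8 + 8.7754 = 33.5754
°P = 259 − 259/1.065 = 15.8075
cells = 0.79·33.5754·15.8075

419.2872 billion cells


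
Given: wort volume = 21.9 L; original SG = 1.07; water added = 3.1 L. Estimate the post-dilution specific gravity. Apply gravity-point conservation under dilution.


SG_new = 1 + (SG_old − 1)·V_old/(V_old + V_water)
pts = (1.07 − 1)·1000·21.9/(21.9 + 3.1) = 61.3200
SG_new = 1 + 61.3200/1000

1.0613


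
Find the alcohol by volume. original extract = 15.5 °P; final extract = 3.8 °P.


SG = 259/(259 − P);  ABV = (OG − FG)·131.25
OG = 259/(259 − 15.5) = 1.0637
FG = 259/(259 − 3.8) = 1.0149
ABV = (1.0637 − 1.0149)·131.25

6.4004 % ABV


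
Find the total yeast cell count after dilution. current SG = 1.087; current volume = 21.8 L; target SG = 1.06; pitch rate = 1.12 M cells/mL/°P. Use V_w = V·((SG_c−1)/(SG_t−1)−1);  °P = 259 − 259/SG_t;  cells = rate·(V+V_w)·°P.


V_w = 21.8·((1.087−1)/(1.06−1)−1) = 9.8100
V_final = 21.8 + 9.8100 = 31.6100
°P = 259 − 259/1.06 = 14.6604
cells = 1.12·31.6100·14.6604

519.0243 billion cells


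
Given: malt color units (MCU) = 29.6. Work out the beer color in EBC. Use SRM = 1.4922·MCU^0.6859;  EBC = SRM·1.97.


SRM = 1.4922·29.6^0.6859 = 15.2400
EBC = 15.2400·1.97

30.0229 EBC


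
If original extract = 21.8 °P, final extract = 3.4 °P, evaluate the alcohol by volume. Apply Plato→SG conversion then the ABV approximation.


SG = 259/(259 − P);  ABV = (OG − FG)·131.25
OG = 259/(259 − 21.8) = 1.0919
FG = 259/(259 − 3.4) = 1.0133
ABV = (1.0919 − 1.0133)·131.25

10.3167 % ABV


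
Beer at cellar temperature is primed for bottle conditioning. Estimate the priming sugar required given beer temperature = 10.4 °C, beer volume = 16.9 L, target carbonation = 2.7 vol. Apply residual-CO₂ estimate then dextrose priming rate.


residual = 14.695·(0.01821 + 0.09011·e^(−0.04·T));  sugar = (target − residual)·4.0·V
residual = 14.695·(0.01821 + 0.09011·e^(−0.04·10.4)) = 1.1411
sugar = (2.7 − 1.1411)·4.0·16.9

105.3801 g


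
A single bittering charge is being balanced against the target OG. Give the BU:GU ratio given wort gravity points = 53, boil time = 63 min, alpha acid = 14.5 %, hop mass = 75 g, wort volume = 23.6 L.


U = 1.65·0.000125^(GP/1000)·(1−e^(−0.04t))/4.15;  IBU = (α/100)·m·U·1000/V;  BU:GU = IBU/GP
U = 1.65·0.000125^(53/1000)·(1−e^(−0.04·63))/4.15 = 0.2271
IBU = (14.5/100)·75·0.2271·1000/23.6 = 104.6309
BU:GU = 104.6309/53

1.9742


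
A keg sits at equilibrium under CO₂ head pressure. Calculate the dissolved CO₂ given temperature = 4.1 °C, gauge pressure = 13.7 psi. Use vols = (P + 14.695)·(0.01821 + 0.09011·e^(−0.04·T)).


vols = (13.7 + 14.695)·(0.01821 + 0.09011·e^(−0.04·4.1))

2.6887 volumes


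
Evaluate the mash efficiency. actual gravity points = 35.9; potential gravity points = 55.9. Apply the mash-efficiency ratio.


efficiency = actual / potential × 100
efficiency = 35.9 / 55.9 × 100

64.2218 %


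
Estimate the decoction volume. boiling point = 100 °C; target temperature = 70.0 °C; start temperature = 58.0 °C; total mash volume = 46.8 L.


V_dec = V_total·(T_target − T_start)/(T_boil − T_start)
V_dec = 46.8·(70.0 − 58.0)/(100 − 58.0)

13.3714 L


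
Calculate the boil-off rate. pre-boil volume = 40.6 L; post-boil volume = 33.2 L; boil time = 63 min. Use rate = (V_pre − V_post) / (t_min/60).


rate = (40.6 − 33.2) / (63/60)

7.0476 L/hr


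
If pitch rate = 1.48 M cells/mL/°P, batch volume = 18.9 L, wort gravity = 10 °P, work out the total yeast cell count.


cells (billions) = rate · V_L · °P
cells = 1.48 · 18.9 · 10

279.7200 billion cells


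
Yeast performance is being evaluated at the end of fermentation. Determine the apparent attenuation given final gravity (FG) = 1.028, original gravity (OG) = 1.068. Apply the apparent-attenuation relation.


AA = (OG − FG)/(OG − 1) · 100
AA = (1.068 − 1.028)/(1.068 − 1) · 100

58.8235 %


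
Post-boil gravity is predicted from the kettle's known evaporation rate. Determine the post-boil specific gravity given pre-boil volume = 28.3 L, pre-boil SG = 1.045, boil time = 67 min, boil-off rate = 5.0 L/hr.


V_post = V_pre − rate·(t/60);  SG_post = 1 + (SG_pre−1)·V_pre/V_post
V_post = 28.3 − 5.0·(67/60) = 22.7167
SG_post = 1 + (1.045 − 1)·28.3/22.7167

1.0561


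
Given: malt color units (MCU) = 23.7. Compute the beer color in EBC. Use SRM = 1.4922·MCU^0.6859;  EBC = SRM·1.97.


SRM = 1.4922·23.7^0.6859 = 13.0848
EBC = 13.0848·1.97

25.7770 EBC


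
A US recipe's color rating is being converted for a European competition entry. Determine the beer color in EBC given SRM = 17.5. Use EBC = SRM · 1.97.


EBC = 17.5 · 1.97

34.4750 EBC


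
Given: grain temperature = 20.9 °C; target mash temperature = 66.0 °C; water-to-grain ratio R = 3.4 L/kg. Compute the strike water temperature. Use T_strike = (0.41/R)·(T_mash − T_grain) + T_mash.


T_strike = (0.41/3.4)·(66.0 − 20.9) + 66.0

71.4385 °C


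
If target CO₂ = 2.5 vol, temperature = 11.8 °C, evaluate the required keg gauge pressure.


psi = vols/(0.01821 + 0.09011·e^(−0.04·T)) − 14.695
psi = 2.5/(0.01821 + 0.09011·e^(−0.04·11.8)) − 14.695

18.8997 psi


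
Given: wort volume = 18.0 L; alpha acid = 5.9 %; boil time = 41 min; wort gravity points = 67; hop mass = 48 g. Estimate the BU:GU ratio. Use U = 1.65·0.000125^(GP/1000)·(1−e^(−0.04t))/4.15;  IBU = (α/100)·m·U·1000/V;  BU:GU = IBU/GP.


U = 1.65·0.000125^(67/1000)·(1−e^(−0.04·41))/4.15 = 0.1755
IBU = (5.9/100)·48·0.1755·1000/18.0 = 27.6118
BU:GU = 27.6118/67

0.4121


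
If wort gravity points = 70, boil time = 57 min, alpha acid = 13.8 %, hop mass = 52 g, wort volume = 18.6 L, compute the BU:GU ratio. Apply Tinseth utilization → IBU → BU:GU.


U = 1.65·0.000125^(GP/1000)·(1−e^(−0.04t))/4.15;  IBU = (α/100)·m·U·1000/V;  BU:GU = IBU/GP
U = 1.65·0.000125^(70/1000)·(1−e^(−0.04·57))/4.15 = 0.1903
IBU = (13.8/100)·52·0.1903·1000/18.6 = 73.4054
BU:GU = 73.4054/70

1.0486


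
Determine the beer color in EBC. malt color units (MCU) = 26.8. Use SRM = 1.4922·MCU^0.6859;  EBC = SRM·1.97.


SRM = 1.4922·26.8^0.6859 = 14.2359
EBC = 14.2359·1.97

28.0447 EBC


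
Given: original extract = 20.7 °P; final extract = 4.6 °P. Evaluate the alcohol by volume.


SG = 259/(259 − P);  ABV = (OG − FG)·131.25
OG = 259/(259 − 20.7) = 1.0869
FG = 259/(259 − 4.6) = 1.0181
ABV = (1.0869 − 1.0181)·131.25

9.0278 % ABV


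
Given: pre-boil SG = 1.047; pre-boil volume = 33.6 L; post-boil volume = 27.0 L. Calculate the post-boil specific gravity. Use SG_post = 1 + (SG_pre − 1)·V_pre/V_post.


pts_pre = (1.047 − 1)·1000 = 47.0000
pts_post = 47.0000·33.6/27.0 = 58.4889
SG_post = 1 + 58.4889/1000

1.0585


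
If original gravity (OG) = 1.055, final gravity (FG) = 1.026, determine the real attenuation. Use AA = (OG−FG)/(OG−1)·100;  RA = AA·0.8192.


AA = (1.055 − 1.026)/(1.055 − 1)·100 = 52.7273
RA = 52.7273·0.8192

43.1942 %


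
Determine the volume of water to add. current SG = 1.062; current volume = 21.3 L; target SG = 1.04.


V_water = V·((SG_curr − 1)/(SG_target − 1) − 1)
V_water = 21.3·((1.062 − 1)/(1.04 − 1) − 1)

11.7150 L


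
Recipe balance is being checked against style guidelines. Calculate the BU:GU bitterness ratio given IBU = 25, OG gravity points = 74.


BU:GU = IBU / OG_points
BU:GU = 25 / 74

0.3378


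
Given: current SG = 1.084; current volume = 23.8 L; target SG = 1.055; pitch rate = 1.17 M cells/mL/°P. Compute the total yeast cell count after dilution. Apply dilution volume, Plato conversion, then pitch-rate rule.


V_w = V·((SG_c−1)/(SG_t−1)−1);  °P = 259 − 259/SG_t;  cells = rate·(V+V_w)·°P
V_w = 23.8·((1.084−1)/(1.055−1)−1) = 12.5491
V_final = 23.8 + 12.5491 = 36.3491
°P = 259 − 259/1.055 = 13.5024
cells = 1.17·36.3491·13.5024

574.2347 billion cells


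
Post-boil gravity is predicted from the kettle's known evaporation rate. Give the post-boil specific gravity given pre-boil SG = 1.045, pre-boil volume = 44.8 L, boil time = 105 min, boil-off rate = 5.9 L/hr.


V_post = V_pre − rate·(t/60);  SG_post = 1 + (SG_pre−1)·V_pre/V_post
V_post = 44.8 − 5.9·(105/60) = 34.4750
SG_post = 1 + (1.045 − 1)·44.8/34.4750

1.0585


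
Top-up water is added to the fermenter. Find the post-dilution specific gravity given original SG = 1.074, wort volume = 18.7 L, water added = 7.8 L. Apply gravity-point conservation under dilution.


SG_new = 1 + (SG_old − 1)·V_old/(V_old + V_water)
pts = (1.074 − 1)·1000·18.7/(18.7 + 7.8) = 52.2189
SG_new = 1 + 52.2189/1000

1.0522


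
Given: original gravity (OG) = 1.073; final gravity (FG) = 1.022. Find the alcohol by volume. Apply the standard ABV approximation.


ABV = (OG − FG) · 131.25
ABV = (1.073 − 1.022) · 131.25

6.6937 % ABV


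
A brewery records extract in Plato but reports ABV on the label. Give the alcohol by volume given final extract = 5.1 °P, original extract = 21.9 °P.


SG = 259/(259 − P);  ABV = (OG − FG)·131.25
OG = 259/(259 − 21.9) = 1.0924
FG = 259/(259 − 5.1) = 1.0201
ABV = (1.0924 − 1.0201)·131.25

9.4867 % ABV


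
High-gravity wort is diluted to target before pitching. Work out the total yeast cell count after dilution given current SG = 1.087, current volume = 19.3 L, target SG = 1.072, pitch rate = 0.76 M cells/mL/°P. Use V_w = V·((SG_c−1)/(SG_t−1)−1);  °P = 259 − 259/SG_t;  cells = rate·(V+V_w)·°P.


V_w = 19.3·((1.087−1)/(1.072−1)−1) = 4.0208
V_final = 19.3 + 4.0208 = 23.3208
°P = 259 − 259/1.072 = 17.3955
cells = 0.76·23.3208·17.3955

308.3153 billion cells


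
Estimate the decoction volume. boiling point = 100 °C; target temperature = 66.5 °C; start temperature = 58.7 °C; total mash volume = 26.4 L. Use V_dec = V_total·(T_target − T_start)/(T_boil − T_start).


V_dec = 26.4·(66.5 − 58.7)/(100 − 58.7)

4.9860 L


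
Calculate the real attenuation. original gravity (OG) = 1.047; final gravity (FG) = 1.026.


AA = (OG−FG)/(OG−1)·100;  RA = AA·0.8192
AA = (1.047 − 1.026)/(1.047 − 1)·100 = 44.6809
RA = 44.6809·0.8192

36.6026 %


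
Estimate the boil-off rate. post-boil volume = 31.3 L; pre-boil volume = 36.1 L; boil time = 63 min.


rate = (V_pre − V_post) / (t_min/60)
rate = (36.1 − 31.3) / (63/60)

4.5714 L/hr


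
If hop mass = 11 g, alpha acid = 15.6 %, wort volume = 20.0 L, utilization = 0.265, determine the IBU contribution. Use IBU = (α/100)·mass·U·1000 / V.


IBU = (15.6/100)·11·0.265·1000 / 20.0

22.7370 IBU


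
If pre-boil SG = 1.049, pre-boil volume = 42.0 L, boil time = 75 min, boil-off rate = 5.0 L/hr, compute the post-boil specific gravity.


V_post = V_pre − rate·(t/60);  SG_post = 1 + (SG_pre−1)·V_pre/V_post
V_post = 42.0 − 5.0·(75/60) = 35.7500
SG_post = 1 + (1.049 − 1)·42.0/35.7500

1.0576
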